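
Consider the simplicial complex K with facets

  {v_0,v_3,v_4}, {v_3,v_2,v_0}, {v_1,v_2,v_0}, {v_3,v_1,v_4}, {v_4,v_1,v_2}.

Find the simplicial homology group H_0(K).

Fix the vertex order v_0 < v_1 < v_2 < v_3 < v_4 and write every simplex with vertices in increasing order. Then dim K = 2 and the simplices of K are:

  0-simplices (5): [v_0], [v_1], [v_2], [v_3], [v_4]
  1-simplices (10): [v_0,v_1], [v_0,v_2], [v_0,v_3], [v_0,v_4], [v_1,v_2], [v_1,v_3], [v_1,v_4], [v_2,v_3], [v_2,v_4], [v_3,v_4]
  2-simplices (5): [v_0,v_1,v_2], [v_0,v_2,v_3], [v_0,v_3,v_4], [v_1,v_2,v_4], [v_1,v_3,v_4]

Hence C_0 ≅ Z^5, C_1 ≅ Z^10, C_2 ≅ Z^5.

∂_1: C_1 → C_0 maps an edge to its endpoints' difference, ∂[p,q] = q − p.
This gives a 5×10 integer matrix of rank 4; reducing to Smith normal form yields diagonal entries (1,1,1,1).

Boundary ∂_2: C_2 → C_1 maps a triangle to the signed sum of its edges. For instance
  ∂[v_0,v_1,v_2] = [v_1,v_2] − [v_0,v_2] + [v_0,v_1],
  ∂[v_0,v_3,v_4] = [v_3,v_4] − [v_0,v_4] + [v_0,v_3].
The 10×5 boundary matrix has rank 5 and Smith normal form diag(1,1,1,1,1).

Reading off H_k = ker ∂_k / im ∂_{k+1}:

  H_0: rank C_0 − rank ∂_1 = 5 − 4 = 1, and the invariant factors of ∂_1 are all 1, so H_0 ≅ Z.

H_0 = Z.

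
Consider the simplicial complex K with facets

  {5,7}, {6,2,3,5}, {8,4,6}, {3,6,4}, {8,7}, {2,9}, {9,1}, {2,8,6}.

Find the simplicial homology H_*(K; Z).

Fix the vertex order 1 < 2 < 3 < 4 < 5 < 6 < 7 < 8 < 9 and write every simplex with vertices in increasing order. Then dim K = 3 and the simplices of K are:

  0-simplices (9): [1], [2], [3], [4], [5], [6], [7], [8], [9]
  1-simplices (15): [1,9], [2,3], [2,5], [2,6], [2,8], [2,9], [3,4], [3,5], [3,6], [4,6], [4,8], [5,6], [5,7], [6,8], [7,8]
  2-simplices (7): [2,3,5], [2,3,6], [2,5,6], [2,6,8], [3,4,6], [3,5,6], [4,6,8]
  3-simplices (1): [2,3,5,6]

Hence C_0 ≅ Z^9, C_1 ≅ Z^15, C_2 ≅ Z^7, C_3 ≅ Z^1.

∂_1: C_1 → C_0 is given by ∂[p,q] = [q] − [p].
As a 9×15 matrix over Z this has rank 8, with invariant factors (1,1,1,1,1,1,1,1).

∂_2: C_2 → C_1 acts by ∂[p,q,r] = [q,r] − [p,r] + [p,q]. For instance
  ∂[2,6,8] = [6,8] − [2,8] + [2,6],
  ∂[3,4,6] = [4,6] − [3,6] + [3,4].
As a 15×7 matrix over Z this has rank 6, with invariant factors (1,1,1,1,1,1).

Boundary ∂_3: C_3 → C_2 sends each 3-simplex σ to the alternating sum Σ_i (−1)^i (σ with its i-th vertex removed). For instance
  ∂[2,3,5,6] = [3,5,6] − [2,5,6] + [2,3,6] − [2,3,5].
The resulting 7×1 matrix has rank 1, and its Smith normal form has invariant factors (1).

Computing H_k = (kernel of ∂_k) / (image of ∂_{k+1}):

  H_0: rank C_0 − rank ∂_1 = 9 − 8 = 1, and the invariant factors of ∂_1 are all 1, so H_0 = Z.
  H_1: rank ker ∂_1 − rank ∂_2 = (15 − 8) − 6 = 1, and the invariant factors of ∂_2 are all 1, so H_1 = Z.
  H_2: rank ker ∂_2 − rank ∂_3 = (7 − 6) − 1 = 0, and the invariant factors of ∂_3 are all 1, so H_2 = 0.
  H_3: rank ker ∂_3 − rank ∂_4 = (1 − 1) − 0 = 0, and there is no ∂_4, so H_3 = 0.

As a check, the Euler characteristic is 9 − 15 + 7 − 1 = 0, which agrees with 1 − 1 + 0 − 0 = 0.

H_0 ≅ Z,  H_1 ≅ Z,  H_2 = 0,  H_3 = 0.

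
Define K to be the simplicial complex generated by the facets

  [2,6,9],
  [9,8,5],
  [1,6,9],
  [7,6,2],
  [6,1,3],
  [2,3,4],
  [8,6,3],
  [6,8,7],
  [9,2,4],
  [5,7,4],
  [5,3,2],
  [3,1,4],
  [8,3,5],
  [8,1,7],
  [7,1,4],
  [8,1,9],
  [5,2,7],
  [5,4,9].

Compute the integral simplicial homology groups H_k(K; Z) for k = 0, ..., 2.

H_0 = Z,  H_1 = Z ⊕ Z/2,  H_2 = 0.

Order the vertices as 1 < 2 < 3 < 4 < 5 < 6 < 7 < 8 < 9. Listing each simplex with vertices in this order, K has dimension 2 with simplices:

  0-simplices (9): [1], [2], [3], [4], [5], [6], [7], [8], [9]
  1-simplices (27): (27 of them)
  2-simplices (18): [1,3,4], [1,3,6], [1,4,7], [1,6,9], [1,7,8], [1,8,9], [2,3,4], [2,3,5], [2,4,9], [2,5,7], [2,6,7], [2,6,9], [3,5,8], [3,6,8], [4,5,7], [4,5,9], [5,8,9], [6,7,8]

so the chain groups are C_0 ≅ Z^9, C_1 ≅ Z^27, C_2 ≅ Z^18.

∂_1: C_1 → C_0 is given by ∂[p,q] = [q] − [p]. For instance
  ∂[8,9] = [9] − [8].
This gives a 9×27 integer matrix of rank 8; reducing to Smith normal form yields diagonal entries (1,1,1,1,1,1,1,1).

∂_2: C_2 → C_1 maps a triangle to the signed sum of its edges. For instance
  ∂[2,3,4] = [3,4] − [2,4] + [2,3],
  ∂[4,5,9] = [5,9] − [4,9] + [4,5].
This gives a 27×18 integer matrix of rank 18; reducing to Smith normal form yields diagonal entries (1,1,1,1,1,1,1,1,1,1,1,1,1,1,1,1,1,2).

Now H_k = ker ∂_k / im ∂_{k+1}, so:

  H_0: rank C_0 − rank ∂_1 = 9 − 8 = 1, and the invariant factors of ∂_1 are all 1, so H_0 ≅ Z.
  H_1: rank ker ∂_1 − rank ∂_2 = (27 − 8) − 18 = 1, and ∂_2 has invariant factor 2 > 1, so H_1 ≅ Z ⊕ Z/2.
  H_2: rank ker ∂_2 − rank ∂_3 = (18 − 18) − 0 = 0, and there is no ∂_3, so H_2 ≅ 0.

As a check, the Euler characteristic is 9 − 27 + 18 = 0, which agrees with 1 − 1 + 0 = 0.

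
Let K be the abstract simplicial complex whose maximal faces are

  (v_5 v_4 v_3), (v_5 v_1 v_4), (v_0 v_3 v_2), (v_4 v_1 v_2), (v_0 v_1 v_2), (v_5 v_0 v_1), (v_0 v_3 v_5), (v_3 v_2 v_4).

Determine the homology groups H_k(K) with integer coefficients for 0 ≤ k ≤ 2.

We work with the vertex ordering v_0 < v_1 < v_2 < v_3 < v_4 < v_5. The simplices of K, each written with vertices in increasing order, are:

  0-simplices (6): [v_0], [v_1], [v_2], [v_3], [v_4], [v_5]
  1-simplices (12): [v_0,v_1], [v_0,v_2], [v_0,v_3], [v_0,v_5], [v_1,v_2], [v_1,v_4], [v_1,v_5], [v_2,v_3], [v_2,v_4], [v_3,v_4], [v_3,v_5], [v_4,v_5]
  2-simplices (8): [v_0,v_1,v_2], [v_0,v_1,v_5], [v_0,v_2,v_3], [v_0,v_3,v_5], [v_1,v_2,v_4], [v_1,v_4,v_5], [v_2,v_3,v_4], [v_3,v_4,v_5]

giving chain groups C_0 ≅ Z^6, C_1 ≅ Z^12, C_2 ≅ Z^8.

∂_1: C_1 → C_0 sends each edge [p,q] (with p < q) to q − p. For instance
  ∂[v_0,v_3] = [v_3] − [v_0].
As a 6×12 matrix over Z this has rank 5, with invariant factors (1,1,1,1,1).

Boundary ∂_2: C_2 → C_1 sends each 2-simplex [p,q,r] to [q,r] − [p,r] + [p,q]. For instance
  ∂[v_0,v_3,v_5] = [v_3,v_5] − [v_0,v_5] + [v_0,v_3],
  ∂[v_0,v_1,v_2] = [v_1,v_2] − [v_0,v_2] + [v_0,v_1].
The 12×8 boundary matrix has rank 7 and Smith normal form diag(1,1,1,1,1,1,1).

Now H_k = ker ∂_k / im ∂_{k+1}, so:

  H_0: rank C_0 − rank ∂_1 = 6 − 5 = 1, and the invariant factors of ∂_1 are all 1, so H_0 = Z.
  H_1: rank ker ∂_1 − rank ∂_2 = (12 − 5) − 7 = 0, and the invariant factors of ∂_2 are all 1, so H_1 = 0.
  H_2: rank ker ∂_2 − rank ∂_3 = (8 − 7) − 0 = 1, and there is no ∂_3, so H_2 = Z.

(K is a triangulation of the 2-sphere S^2.)

H_0 ≅ Z,  H_1 = 0,  H_2 ≅ Z.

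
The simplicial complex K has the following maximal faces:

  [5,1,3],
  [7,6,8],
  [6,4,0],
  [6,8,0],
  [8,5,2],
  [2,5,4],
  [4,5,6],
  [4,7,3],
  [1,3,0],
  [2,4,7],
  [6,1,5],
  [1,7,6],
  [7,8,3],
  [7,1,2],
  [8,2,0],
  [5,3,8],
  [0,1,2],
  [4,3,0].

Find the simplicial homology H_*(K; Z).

H_0 ≅ Z,  H_1 ≅ Z^2,  H_2 ≅ Z.

Order the vertices as 0 < 1 < 2 < 3 < 4 < 5 < 6 < 7 < 8. Listing each simplex with vertices in this order, K has dimension 2 with simplices:

  0-simplices (9): [0], [1], [2], [3], [4], [5], [6], [7], [8]
  1-simplices (27): (27 of them)
  2-simplices (18): [0,1,2], [0,1,3], [0,2,8], [0,3,4], [0,4,6], [0,6,8], [1,2,7], [1,3,5], [1,5,6], [1,6,7], [2,4,5], [2,4,7], [2,5,8], [3,4,7], [3,5,8], [3,7,8], [4,5,6], [6,7,8]

so the chain groups are C_0 ≅ Z^9, C_1 ≅ Z^27, C_2 ≅ Z^18.

Boundary ∂_1: C_1 → C_0 is given by ∂[p,q] = [q] − [p]. For instance
  ∂[3,8] = [8] − [3].
The resulting 9×27 matrix has rank 8, and its Smith normal form has invariant factors (1,1,1,1,1,1,1,1).

Boundary ∂_2: C_2 → C_1 acts by ∂[p,q,r] = [q,r] − [p,r] + [p,q]. For instance
  ∂[0,1,2] = [1,2] − [0,2] + [0,1],
  ∂[0,1,3] = [1,3] − [0,3] + [0,1].
As a 27×18 matrix over Z this has rank 17, with invariant factors (1,1,1,1,1,1,1,1,1,1,1,1,1,1,1,1,1).

From H_k ≅ ker(∂_k) / im(∂_{k+1}) we obtain:

  H_0: rank C_0 − rank ∂_1 = 9 − 8 = 1, and the invariant factors of ∂_1 are all 1, so H_0 = Z.
  H_1: rank ker ∂_1 − rank ∂_2 = (27 − 8) − 17 = 2, and the invariant factors of ∂_2 are all 1, so H_1 = Z^2.
  H_2: rank ker ∂_2 − rank ∂_3 = (18 − 17) − 0 = 1, and there is no ∂_3, so H_2 = Z.

As a check, the Euler characteristic is 9 − 27 + 18 = 0, which agrees with 1 − 2 + 1 = 0.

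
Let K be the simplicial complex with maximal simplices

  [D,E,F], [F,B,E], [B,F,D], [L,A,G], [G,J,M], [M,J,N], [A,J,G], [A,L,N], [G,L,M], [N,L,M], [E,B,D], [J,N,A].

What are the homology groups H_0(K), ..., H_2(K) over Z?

H_0 ≅ Z^2,  H_1 = 0,  H_2 ≅ Z^2.

K has 10 vertices, 18 edges, 12 triangles.
rank ∂_0 = 0, rank ∂_1 = 8 ⇒ b_0 = 10 − 0 − 8 = 2; all invariant factors of ∂_1 are 1 so no torsion. So H_0 = Z^2.
rank ∂_1 = 8, rank ∂_2 = 10 ⇒ b_1 = 18 − 8 − 10 = 0; all invariant factors of ∂_2 are 1 so no torsion. So H_1 = 0.
rank ∂_2 = 10, rank ∂_3 = 0 ⇒ b_2 = 12 − 10 − 0 = 2. So H_2 = Z^2.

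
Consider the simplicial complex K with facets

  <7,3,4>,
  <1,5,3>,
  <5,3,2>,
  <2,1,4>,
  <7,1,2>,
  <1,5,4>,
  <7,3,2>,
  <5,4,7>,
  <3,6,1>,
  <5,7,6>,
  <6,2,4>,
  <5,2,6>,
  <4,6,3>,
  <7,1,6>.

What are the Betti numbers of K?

K has 7 vertices, 21 edges, 14 triangles.
rank ∂_0 = 0, rank ∂_1 = 6 ⇒ b_0 = 7 − 0 − 6 = 1; all invariant factors of ∂_1 are 1 so no torsion. So H_0 = Z.
rank ∂_1 = 6, rank ∂_2 = 13 ⇒ b_1 = 21 − 6 − 13 = 2; all invariant factors of ∂_2 are 1 so no torsion. So H_1 = Z^2.
rank ∂_2 = 13, rank ∂_3 = 0 ⇒ b_2 = 14 − 13 − 0 = 1. So H_2 = Z.

b_0 = 1, b_1 = 2, b_2 = 1.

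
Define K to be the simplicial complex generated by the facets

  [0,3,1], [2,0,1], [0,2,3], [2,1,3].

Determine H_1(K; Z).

H_1 ≅ 0.

K has 4 vertices, 6 edges, 4 triangles.
rank ∂_1 = 3, rank ∂_2 = 3 ⇒ b_1 = 6 − 3 − 3 = 0; all invariant factors of ∂_2 are 1 so no torsion. So H_1 ≅ 0.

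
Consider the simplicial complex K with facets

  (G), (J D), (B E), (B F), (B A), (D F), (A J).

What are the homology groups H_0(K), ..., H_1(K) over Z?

H_0 ≅ Z^2,  H_1 ≅ Z.

K has 7 vertices, 6 edges.
rank ∂_0 = 0, rank ∂_1 = 5 ⇒ b_0 = 7 − 0 − 5 = 2; all invariant factors of ∂_1 are 1 so no torsion. So H_0 ≅ Z^2.
rank ∂_1 = 5, rank ∂_2 = 0 ⇒ b_1 = 6 − 5 − 0 = 1. So H_1 ≅ Z.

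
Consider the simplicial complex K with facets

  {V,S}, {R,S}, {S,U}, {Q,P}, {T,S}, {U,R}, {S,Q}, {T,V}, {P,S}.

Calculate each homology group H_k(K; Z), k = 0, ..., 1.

We work with the vertex ordering P < Q < R < S < T < U < V. The simplices of K, each written with vertices in increasing order, are:

  0-simplices (7): P, Q, R, S, T, U, V
  1-simplices (9): PQ, PS, QS, RS, RU, ST, SU, SV, TV

so the chain groups are C_0 ≅ Z^7, C_1 ≅ Z^9.

The boundary map ∂_1: C_1 → C_0 maps an edge to its endpoints' difference, ∂[p,q] = q − p. For instance
  ∂RS = S − R.
As a 7×9 matrix over Z this has rank 6, with invariant factors (1,1,1,1,1,1).

Computing H_k = (kernel of ∂_k) / (image of ∂_{k+1}):

  H_0: rank C_0 − rank ∂_1 = 7 − 6 = 1, and the invariant factors of ∂_1 are all 1, so H_0 = Z.
  H_1: rank ker ∂_1 − rank ∂_2 = (9 − 6) − 0 = 3, and there is no ∂_2, so H_1 = Z^3.

As a check, the Euler characteristic is 7 − 9 = -2, which agrees with 1 − 3 = -2.

H_0 = Z,  H_1 = Z^3.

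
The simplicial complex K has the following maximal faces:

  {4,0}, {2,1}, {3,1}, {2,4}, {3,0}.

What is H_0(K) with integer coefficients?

We work with the vertex ordering 0 < 1 < 2 < 3 < 4. The simplices of K, each written with vertices in increasing order, are:

  0-simplices (5): [0], [1], [2], [3], [4]
  1-simplices (5): [0,3], [0,4], [1,2], [1,3], [2,4]

so the chain groups are C_0 ≅ Z^5, C_1 ≅ Z^5.

Boundary ∂_1: C_1 → C_0 is given by ∂[p,q] = [q] − [p]. For instance
  ∂[2,4] = [4] − [2].
The 5×5 boundary matrix has rank 4 and Smith normal form diag(1,1,1,1).

Reading off H_k = ker ∂_k / im ∂_{k+1}:

  H_0: rank C_0 − rank ∂_1 = 5 − 4 = 1, and the invariant factors of ∂_1 are all 1, so H_0 = Z.

H_0 ≅ Z.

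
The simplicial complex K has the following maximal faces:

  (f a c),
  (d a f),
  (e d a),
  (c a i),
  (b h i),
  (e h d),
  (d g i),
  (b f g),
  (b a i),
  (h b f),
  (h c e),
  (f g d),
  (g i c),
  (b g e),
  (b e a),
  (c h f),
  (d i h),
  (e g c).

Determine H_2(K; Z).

Take the total order a < b < c < d < e < f < g < h < i on the vertex set. Then K (dimension 2) consists of the simplices:

  0-simplices (9): a, b, c, d, e, f, g, h, i
  1-simplices (27): ab, ac, ad, ae, af, ai, be, bf, bg, bh, bi, ce, cf, cg, ch, ci, de, df, dg, dh, di, eg, eh, fg, fh, gi, hi
  2-simplices (18): abe, abi, acf, aci, ade, adf, beg, bfg, bfh, bhi, ceg, ceh, cfh, cgi, deh, dfg, dgi, dhi

giving chain groups C_0 ≅ Z^9, C_1 ≅ Z^27, C_2 ≅ Z^18.

Boundary ∂_1: C_1 → C_0 is given by ∂[p,q] = [q] − [p].
As a 9×27 matrix over Z this has rank 8, with invariant factors (1,1,1,1,1,1,1,1).

Boundary ∂_2: C_2 → C_1 sends each 2-simplex [p,q,r] to [q,r] − [p,r] + [p,q]. For instance
  ∂ceg = eg − cg + ce,
  ∂ade = de − ae + ad.
The 27×18 boundary matrix has rank 17 and Smith normal form diag(1,1,1,1,1,1,1,1,1,1,1,1,1,1,1,1,1).

Reading off H_k = ker ∂_k / im ∂_{k+1}:

  H_2: rank ker ∂_2 − rank ∂_3 = (18 − 17) − 0 = 1, and there is no ∂_3, so H_2 = Z.

H_2 = Z.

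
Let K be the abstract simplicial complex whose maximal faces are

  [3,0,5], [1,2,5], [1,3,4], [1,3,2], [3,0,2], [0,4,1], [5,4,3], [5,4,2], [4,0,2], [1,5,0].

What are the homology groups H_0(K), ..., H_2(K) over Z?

H_0 ≅ Z,  H_1 ≅ Z/2Z,  H_2 = 0.

Order the vertices as 0 < 1 < 2 < 3 < 4 < 5. Listing each simplex with vertices in this order, K has dimension 2 with simplices:

  0-simplices (6): [0], [1], [2], [3], [4], [5]
  1-simplices (15): [0,1], [0,2], [0,3], [0,4], [0,5], [1,2], [1,3], [1,4], [1,5], [2,3], [2,4], [2,5], [3,4], [3,5], [4,5]
  2-simplices (10): [0,1,4], [0,1,5], [0,2,3], [0,2,4], [0,3,5], [1,2,3], [1,2,5], [1,3,4], [2,4,5], [3,4,5]

giving chain groups C_0 ≅ Z^6, C_1 ≅ Z^15, C_2 ≅ Z^10.

∂_1: C_1 → C_0 is given by ∂[p,q] = [q] − [p].
This gives a 6×15 integer matrix of rank 5; reducing to Smith normal form yields diagonal entries (1,1,1,1,1).

The boundary map ∂_2: C_2 → C_1 maps a triangle to the signed sum of its edges. For instance
  ∂[0,2,3] = [2,3] − [0,3] + [0,2],
  ∂[0,2,4] = [2,4] − [0,4] + [0,2].
The 15×10 boundary matrix has rank 10 and Smith normal form diag(1,1,1,1,1,1,1,1,1,2).

Now H_k = ker ∂_k / im ∂_{k+1}, so:

  H_0: rank C_0 − rank ∂_1 = 6 − 5 = 1, and the invariant factors of ∂_1 are all 1, so H_0 = Z.
  H_1: rank ker ∂_1 − rank ∂_2 = (15 − 5) − 10 = 0, and ∂_2 has invariant factor 2 > 1, so H_1 = Z/2Z.
  H_2: rank ker ∂_2 − rank ∂_3 = (10 − 10) − 0 = 0, and there is no ∂_3, so H_2 = 0.

(K is a triangulation of the real projective plane RP^2.)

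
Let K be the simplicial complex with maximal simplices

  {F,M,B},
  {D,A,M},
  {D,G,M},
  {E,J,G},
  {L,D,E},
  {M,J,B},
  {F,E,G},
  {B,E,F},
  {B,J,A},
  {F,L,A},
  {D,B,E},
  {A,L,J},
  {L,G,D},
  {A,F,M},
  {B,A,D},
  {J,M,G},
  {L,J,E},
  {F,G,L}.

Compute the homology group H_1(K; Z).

H_1 = Z ⊕ Z_2.

Order the vertices as A < B < D < E < F < G < J < L < M. Listing each simplex with vertices in this order, K has dimension 2 with simplices:

  0-simplices (9): A, B, D, E, F, G, J, L, M
  1-simplices (27): AB, AD, AF, AJ, AL, AM, BD, BE, BF, BJ, BM, DE, DG, DL, DM, EF, EG, EJ, EL, FG, FL, FM, GJ, GL, GM, JL, JM
  2-simplices (18): ABD, ABJ, ADM, AFL, AFM, AJL, BDE, BEF, BFM, BJM, DEL, DGL, DGM, EFG, EGJ, EJL, FGL, GJM

so the chain groups are C_0 ≅ Z^9, C_1 ≅ Z^27, C_2 ≅ Z^18.

Boundary ∂_1: C_1 → C_0 is given by ∂[p,q] = [q] − [p].
The 9×27 boundary matrix has rank 8 and Smith normal form diag(1,1,1,1,1,1,1,1).

Boundary ∂_2: C_2 → C_1 maps a triangle to the signed sum of its edges. For instance
  ∂FGL = GL − FL + FG,
  ∂BJM = JM − BM + BJ.
As a 27×18 matrix over Z this has rank 18, with invariant factors (1,1,1,1,1,1,1,1,1,1,1,1,1,1,1,1,1,2).

Now H_k = ker ∂_k / im ∂_{k+1}, so:

  H_1: rank ker ∂_1 − rank ∂_2 = (27 − 8) − 18 = 1, and ∂_2 has invariant factor 2 > 1, so H_1 = Z ⊕ Z_2.

(K is a triangulation of the Klein bottle.)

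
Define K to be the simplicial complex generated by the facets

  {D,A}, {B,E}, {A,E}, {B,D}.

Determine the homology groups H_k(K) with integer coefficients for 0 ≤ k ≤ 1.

We work with the vertex ordering A < B < D < E. The simplices of K, each written with vertices in increasing order, are:

  0-simplices (4): A, B, D, E
  1-simplices (4): AD, AE, BD, BE

Hence C_0 ≅ Z^4, C_1 ≅ Z^4.

The boundary map ∂_1: C_1 → C_0 is given by ∂[p,q] = [q] − [p]. For instance
  ∂BD = D − B.
This gives a 4×4 integer matrix of rank 3; reducing to Smith normal form yields diagonal entries (1,1,1).

Computing H_k = (kernel of ∂_k) / (image of ∂_{k+1}):

  H_0: rank C_0 − rank ∂_1 = 4 − 3 = 1, and the invariant factors of ∂_1 are all 1, so H_0 = Z.
  H_1: rank ker ∂_1 − rank ∂_2 = (4 − 3) − 0 = 1, and there is no ∂_2, so H_1 = Z.

H_0 ≅ Z,  H_1 ≅ Z.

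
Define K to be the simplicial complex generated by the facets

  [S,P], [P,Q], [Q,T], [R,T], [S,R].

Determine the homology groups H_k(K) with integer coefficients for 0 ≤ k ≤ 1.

K has 5 vertices, 5 edges.
rank ∂_0 = 0, rank ∂_1 = 4 ⇒ b_0 = 5 − 0 − 4 = 1; all invariant factors of ∂_1 are 1 so no torsion. So H_0 = Z.
rank ∂_1 = 4, rank ∂_2 = 0 ⇒ b_1 = 5 − 4 − 0 = 1. So H_1 = Z.

H_0 ≅ Z,  H_1 ≅ Z.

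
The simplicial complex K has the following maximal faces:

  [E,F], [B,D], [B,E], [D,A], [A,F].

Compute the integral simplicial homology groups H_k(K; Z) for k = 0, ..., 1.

H_0 = Z,  H_1 = Z.

K has 5 vertices, 5 edges.
rank ∂_0 = 0, rank ∂_1 = 4 ⇒ b_0 = 5 − 0 − 4 = 1; all invariant factors of ∂_1 are 1 so no torsion. So H_0 ≅ Z.
rank ∂_1 = 4, rank ∂_2 = 0 ⇒ b_1 = 5 − 4 − 0 = 1. So H_1 ≅ Z.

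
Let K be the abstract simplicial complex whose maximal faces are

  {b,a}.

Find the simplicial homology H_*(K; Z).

We work with the vertex ordering a < b. The simplices of K, each written with vertices in increasing order, are:

  0-simplices (2): a, b
  1-simplices (1): ab

Hence C_0 ≅ Z^2, C_1 ≅ Z^1.

The boundary map ∂_1: C_1 → C_0 sends each edge [p,q] (with p < q) to q − p. For instance
  ∂ab = b − a.
This gives a 2×1 integer matrix of rank 1; reducing to Smith normal form yields diagonal entries (1).

Reading off H_k = ker ∂_k / im ∂_{k+1}:

  H_0: rank C_0 − rank ∂_1 = 2 − 1 = 1, and the invariant factors of ∂_1 are all 1, so H_0 ≅ Z.
  H_1: rank ker ∂_1 − rank ∂_2 = (1 − 1) − 0 = 0, and there is no ∂_2, so H_1 ≅ 0.

(K is a triangulation of the 1-simplex.)

H_0 ≅ Z,  H_1 = 0.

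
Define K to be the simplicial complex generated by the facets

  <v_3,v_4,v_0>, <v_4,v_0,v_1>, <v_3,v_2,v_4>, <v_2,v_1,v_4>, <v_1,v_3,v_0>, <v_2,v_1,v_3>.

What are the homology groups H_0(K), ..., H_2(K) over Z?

Fix the vertex order v_0 < v_1 < v_2 < v_3 < v_4 and write every simplex with vertices in increasing order. Then dim K = 2 and the simplices of K are:

  0-simplices (5): [v_0], [v_1], [v_2], [v_3], [v_4]
  1-simplices (9): [v_0,v_1], [v_0,v_3], [v_0,v_4], [v_1,v_2], [v_1,v_3], [v_1,v_4], [v_2,v_3], [v_2,v_4], [v_3,v_4]
  2-simplices (6): [v_0,v_1,v_3], [v_0,v_1,v_4], [v_0,v_3,v_4], [v_1,v_2,v_3], [v_1,v_2,v_4], [v_2,v_3,v_4]

so the chain groups are C_0 ≅ Z^5, C_1 ≅ Z^9, C_2 ≅ Z^6.

Boundary ∂_1: C_1 → C_0 maps an edge to its endpoints' difference, ∂[p,q] = q − p.
The 5×9 boundary matrix has rank 4 and Smith normal form diag(1,1,1,1).

The boundary map ∂_2: C_2 → C_1 maps a triangle to the signed sum of its edges. For instance
  ∂[v_2,v_3,v_4] = [v_3,v_4] − [v_2,v_4] + [v_2,v_3],
  ∂[v_1,v_2,v_3] = [v_2,v_3] − [v_1,v_3] + [v_1,v_2].
This gives a 9×6 integer matrix of rank 5; reducing to Smith normal form yields diagonal entries (1,1,1,1,1).

Reading off H_k = ker ∂_k / im ∂_{k+1}:

  H_0: rank C_0 − rank ∂_1 = 5 − 4 = 1, and the invariant factors of ∂_1 are all 1, so H_0 = Z.
  H_1: rank ker ∂_1 − rank ∂_2 = (9 − 4) − 5 = 0, and the invariant factors of ∂_2 are all 1, so H_1 = 0.
  H_2: rank ker ∂_2 − rank ∂_3 = (6 − 5) − 0 = 1, and there is no ∂_3, so H_2 = Z.

As a check, the Euler characteristic is 5 − 9 + 6 = 2, which agrees with 1 − 0 + 1 = 2.
(K is a triangulation of the 2-sphere S^2.)

H_0 = Z,  H_1 = 0,  H_2 = Z.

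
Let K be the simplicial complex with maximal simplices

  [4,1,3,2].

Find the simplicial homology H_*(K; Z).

Fix the vertex order 1 < 2 < 3 < 4 and write every simplex with vertices in increasing order. Then dim K = 3 and the simplices of K are:

  0-simplices (4): [1], [2], [3], [4]
  1-simplices (6): [1,2], [1,3], [1,4], [2,3], [2,4], [3,4]
  2-simplices (4): [1,2,3], [1,2,4], [1,3,4], [2,3,4]
  3-simplices (1): [1,2,3,4]

giving chain groups C_0 ≅ Z^4, C_1 ≅ Z^6, C_2 ≅ Z^4, C_3 ≅ Z^1.

The boundary map ∂_1: C_1 → C_0 sends each edge [p,q] (with p < q) to q − p. For instance
  ∂[1,4] = [4] − [1].
This gives a 4×6 integer matrix of rank 3; reducing to Smith normal form yields diagonal entries (1,1,1).

∂_2: C_2 → C_1 sends each 2-simplex [p,q,r] to [q,r] − [p,r] + [p,q]. For instance
  ∂[1,3,4] = [3,4] − [1,4] + [1,3],
  ∂[2,3,4] = [3,4] − [2,4] + [2,3].
As a 6×4 matrix over Z this has rank 3, with invariant factors (1,1,1).

Boundary ∂_3: C_3 → C_2 sends each 3-simplex σ to the alternating sum Σ_i (−1)^i (σ with its i-th vertex removed). For instance
  ∂[1,2,3,4] = [2,3,4] − [1,3,4] + [1,2,4] − [1,2,3].
This gives a 4×1 integer matrix of rank 1; reducing to Smith normal form yields diagonal entries (1).

Reading off H_k = ker ∂_k / im ∂_{k+1}:

  H_0: rank C_0 − rank ∂_1 = 4 − 3 = 1, and the invariant factors of ∂_1 are all 1, so H_0 = Z.
  H_1: rank ker ∂_1 − rank ∂_2 = (6 − 3) − 3 = 0, and the invariant factors of ∂_2 are all 1, so H_1 = 0.
  H_2: rank ker ∂_2 − rank ∂_3 = (4 − 3) − 1 = 0, and the invariant factors of ∂_3 are all 1, so H_2 = 0.
  H_3: rank ker ∂_3 − rank ∂_4 = (1 − 1) − 0 = 0, and there is no ∂_4, so H_3 = 0.

(K is a triangulation of the 3-simplex.)

H_0 = Z,  H_1 = 0,  H_2 = 0,  H_3 = 0.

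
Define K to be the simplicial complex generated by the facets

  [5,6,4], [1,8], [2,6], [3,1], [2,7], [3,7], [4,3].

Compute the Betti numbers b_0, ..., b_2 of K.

Order the vertices as 1 < 2 < 3 < 4 < 5 < 6 < 7 < 8. Listing each simplex with vertices in this order, K has dimension 2 with simplices:

  0-simplices (8): [1], [2], [3], [4], [5], [6], [7], [8]
  1-simplices (9): [1,3], [1,8], [2,6], [2,7], [3,4], [3,7], [4,5], [4,6], [5,6]
  2-simplices (1): [4,5,6]

so the chain groups are C_0 ≅ Z^8, C_1 ≅ Z^9, C_2 ≅ Z^1.

The boundary map ∂_1: C_1 → C_0 sends each edge [p,q] (with p < q) to q − p. For instance
  ∂[1,3] = [3] − [1].
The resulting 8×9 matrix has rank 7, and its Smith normal form has invariant factors (1,1,1,1,1,1,1).

∂_2: C_2 → C_1 sends each 2-simplex [p,q,r] to [q,r] − [p,r] + [p,q]. For instance
  ∂[4,5,6] = [5,6] − [4,6] + [4,5].
The 9×1 boundary matrix has rank 1 and Smith normal form diag(1).

Now H_k = ker ∂_k / im ∂_{k+1}, so:

  H_0: rank C_0 − rank ∂_1 = 8 − 7 = 1, and the invariant factors of ∂_1 are all 1, so H_0 = Z.
  H_1: rank ker ∂_1 − rank ∂_2 = (9 − 7) − 1 = 1, and the invariant factors of ∂_2 are all 1, so H_1 = Z.
  H_2: rank ker ∂_2 − rank ∂_3 = (1 − 1) − 0 = 0, and there is no ∂_3, so H_2 = 0.

As a check, the Euler characteristic is 8 − 9 + 1 = 0, which agrees with 1 − 1 + 0 = 0.

Hence the Betti numbers are b_0 = 1, b_1 = 1, b_2 = 0.

b_0 = 1, b_1 = 1, b_2 = 0.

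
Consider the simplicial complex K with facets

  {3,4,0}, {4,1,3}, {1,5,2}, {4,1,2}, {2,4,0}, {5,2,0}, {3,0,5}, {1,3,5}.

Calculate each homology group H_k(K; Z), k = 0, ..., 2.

H_0 = Z,  H_1 = 0,  H_2 = Z.

K has 6 vertices, 12 edges, 8 triangles.
rank ∂_0 = 0, rank ∂_1 = 5 ⇒ b_0 = 6 − 0 − 5 = 1; all invariant factors of ∂_1 are 1 so no torsion. So H_0 = Z.
rank ∂_1 = 5, rank ∂_2 = 7 ⇒ b_1 = 12 − 5 − 7 = 0; all invariant factors of ∂_2 are 1 so no torsion. So H_1 = 0.
rank ∂_2 = 7, rank ∂_3 = 0 ⇒ b_2 = 8 − 7 − 0 = 1. So H_2 = Z.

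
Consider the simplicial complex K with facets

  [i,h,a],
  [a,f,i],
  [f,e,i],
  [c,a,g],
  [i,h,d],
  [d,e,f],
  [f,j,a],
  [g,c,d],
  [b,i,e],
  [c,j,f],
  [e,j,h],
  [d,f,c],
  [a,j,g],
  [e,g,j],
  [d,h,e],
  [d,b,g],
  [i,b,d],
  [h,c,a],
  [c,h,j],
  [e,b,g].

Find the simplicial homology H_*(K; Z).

Take the total order a < b < c < d < e < f < g < h < i < j on the vertex set. Then K (dimension 2) consists of the simplices:

  0-simplices (10): a, b, c, d, e, f, g, h, i, j
  1-simplices (30): ac, af, ag, ah, ai, aj, bd, be, bg, bi, cd, cf, cg, ch, cj, de, df, dg, dh, di, ef, eg, eh, ei, ej, fi, fj, gj, hi, hj
  2-simplices (20): acg, ach, afi, afj, agj, ahi, bdg, bdi, beg, bei, cdf, cdg, cfj, chj, def, deh, dhi, efi, egj, ehj

so the chain groups are C_0 ≅ Z^10, C_1 ≅ Z^30, C_2 ≅ Z^20.

The boundary map ∂_1: C_1 → C_0 maps an edge to its endpoints' difference, ∂[p,q] = q − p.
This gives a 10×30 integer matrix of rank 9; reducing to Smith normal form yields diagonal entries (1,1,1,1,1,1,1,1,1).

∂_2: C_2 → C_1 maps a triangle to the signed sum of its edges. For instance
  ∂ehj = hj − ej + eh,
  ∂efi = fi − ei + ef.
The resulting 30×20 matrix has rank 20, and its Smith normal form has invariant factors (1,1,1,1,1,1,1,1,1,1,1,1,1,1,1,1,1,1,1,2).

Reading off H_k = ker ∂_k / im ∂_{k+1}:

  H_0: rank C_0 − rank ∂_1 = 10 − 9 = 1, and the invariant factors of ∂_1 are all 1, so H_0 = Z.
  H_1: rank ker ∂_1 − rank ∂_2 = (30 − 9) − 20 = 1, and ∂_2 has invariant factor 2 > 1, so H_1 = Z ⊕ Z/2Z.
  H_2: rank ker ∂_2 − rank ∂_3 = (20 − 20) − 0 = 0, and there is no ∂_3, so H_2 = 0.

H_0 ≅ Z,  H_1 ≅ Z ⊕ Z/2Z,  H_2 = 0.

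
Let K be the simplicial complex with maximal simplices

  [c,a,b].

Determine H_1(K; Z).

H_1 = 0.

K has 3 vertices, 3 edges, 1 triangle.
rank ∂_1 = 2, rank ∂_2 = 1 ⇒ b_1 = 3 − 2 − 1 = 0; all invariant factors of ∂_2 are 1 so no torsion. So H_1 ≅ 0.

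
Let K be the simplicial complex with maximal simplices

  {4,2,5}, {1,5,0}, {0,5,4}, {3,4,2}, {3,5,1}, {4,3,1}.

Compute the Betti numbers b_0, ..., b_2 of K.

b_0 = 1, b_1 = 1, b_2 = 0.

Fix the vertex order 0 < 1 < 2 < 3 < 4 < 5 and write every simplex with vertices in increasing order. Then dim K = 2 and the simplices of K are:

  0-simplices (6): [0], [1], [2], [3], [4], [5]
  1-simplices (12): [0,1], [0,4], [0,5], [1,3], [1,4], [1,5], [2,3], [2,4], [2,5], [3,4], [3,5], [4,5]
  2-simplices (6): [0,1,5], [0,4,5], [1,3,4], [1,3,5], [2,3,4], [2,4,5]

so the chain groups are C_0 ≅ Z^6, C_1 ≅ Z^12, C_2 ≅ Z^6.

∂_1: C_1 → C_0 maps an edge to its endpoints' difference, ∂[p,q] = q − p.
The resulting 6×12 matrix has rank 5, and its Smith normal form has invariant factors (1,1,1,1,1).

∂_2: C_2 → C_1 acts by ∂[p,q,r] = [q,r] − [p,r] + [p,q]. For instance
  ∂[0,4,5] = [4,5] − [0,5] + [0,4],
  ∂[0,1,5] = [1,5] − [0,5] + [0,1].
The 12×6 boundary matrix has rank 6 and Smith normal form diag(1,1,1,1,1,1).

Reading off H_k = ker ∂_k / im ∂_{k+1}:

  H_0: rank C_0 − rank ∂_1 = 6 − 5 = 1, and the invariant factors of ∂_1 are all 1, so H_0 = Z.
  H_1: rank ker ∂_1 − rank ∂_2 = (12 − 5) − 6 = 1, and the invariant factors of ∂_2 are all 1, so H_1 = Z.
  H_2: rank ker ∂_2 − rank ∂_3 = (6 − 6) − 0 = 0, and there is no ∂_3, so H_2 = 0.

Hence the Betti numbers are b_0 = 1, b_1 = 1, b_2 = 0.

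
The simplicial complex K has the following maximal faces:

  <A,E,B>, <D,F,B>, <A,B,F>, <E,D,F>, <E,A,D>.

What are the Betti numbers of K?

We work with the vertex ordering A < B < D < E < F. The simplices of K, each written with vertices in increasing order, are:

  0-simplices (5): A, B, D, E, F
  1-simplices (10): AB, AD, AE, AF, BD, BE, BF, DE, DF, EF
  2-simplices (5): ABE, ABF, ADE, BDF, DEF

Hence C_0 ≅ Z^5, C_1 ≅ Z^10, C_2 ≅ Z^5.

The boundary map ∂_1: C_1 → C_0 is given by ∂[p,q] = [q] − [p]. For instance
  ∂BF = F − B.
The resulting 5×10 matrix has rank 4, and its Smith normal form has invariant factors (1,1,1,1).

The boundary map ∂_2: C_2 → C_1 maps a triangle to the signed sum of its edges. For instance
  ∂BDF = DF − BF + BD,
  ∂ADE = DE − AE + AD.
The resulting 10×5 matrix has rank 5, and its Smith normal form has invariant factors (1,1,1,1,1).

Reading off H_k = ker ∂_k / im ∂_{k+1}:

  H_0: rank C_0 − rank ∂_1 = 5 − 4 = 1, and the invariant factors of ∂_1 are all 1, so H_0 = Z.
  H_1: rank ker ∂_1 − rank ∂_2 = (10 − 4) − 5 = 1, and the invariant factors of ∂_2 are all 1, so H_1 = Z.
  H_2: rank ker ∂_2 − rank ∂_3 = (5 − 5) − 0 = 0, and there is no ∂_3, so H_2 = 0.

(K is a triangulation of the Möbius band.)

Hence the Betti numbers are b_0 = 1, b_1 = 1, b_2 = 0.

b_0 = 1, b_1 = 1, b_2 = 0.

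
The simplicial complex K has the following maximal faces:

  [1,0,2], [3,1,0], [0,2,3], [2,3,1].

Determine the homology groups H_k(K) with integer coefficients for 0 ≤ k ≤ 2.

Order the vertices as 0 < 1 < 2 < 3. Listing each simplex with vertices in this order, K has dimension 2 with simplices:

  0-simplices (4): [0], [1], [2], [3]
  1-simplices (6): [0,1], [0,2], [0,3], [1,2], [1,3], [2,3]
  2-simplices (4): [0,1,2], [0,1,3], [0,2,3], [1,2,3]

giving chain groups C_0 ≅ Z^4, C_1 ≅ Z^6, C_2 ≅ Z^4.

Boundary ∂_1: C_1 → C_0 sends each edge [p,q] (with p < q) to q − p. For instance
  ∂[0,2] = [2] − [0].
The resulting 4×6 matrix has rank 3, and its Smith normal form has invariant factors (1,1,1).

∂_2: C_2 → C_1 acts by ∂[p,q,r] = [q,r] − [p,r] + [p,q]. For instance
  ∂[0,1,3] = [1,3] − [0,3] + [0,1],
  ∂[0,2,3] = [2,3] − [0,3] + [0,2].
This gives a 6×4 integer matrix of rank 3; reducing to Smith normal form yields diagonal entries (1,1,1).

Now H_k = ker ∂_k / im ∂_{k+1}, so:

  H_0: rank C_0 − rank ∂_1 = 4 − 3 = 1, and the invariant factors of ∂_1 are all 1, so H_0 ≅ Z.
  H_1: rank ker ∂_1 − rank ∂_2 = (6 − 3) − 3 = 0, and the invariant factors of ∂_2 are all 1, so H_1 ≅ 0.
  H_2: rank ker ∂_2 − rank ∂_3 = (4 − 3) − 0 = 1, and there is no ∂_3, so H_2 ≅ Z.

As a check, the Euler characteristic is 4 − 6 + 4 = 2, which agrees with 1 − 0 + 1 = 2.

H_0 ≅ Z,  H_1 = 0,  H_2 ≅ Z.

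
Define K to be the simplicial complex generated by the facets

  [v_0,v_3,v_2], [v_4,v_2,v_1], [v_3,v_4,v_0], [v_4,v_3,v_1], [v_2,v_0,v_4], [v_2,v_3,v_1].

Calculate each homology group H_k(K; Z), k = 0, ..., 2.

H_0 ≅ Z,  H_1 = 0,  H_2 ≅ Z.

We work with the vertex ordering v_0 < v_1 < v_2 < v_3 < v_4. The simplices of K, each written with vertices in increasing order, are:

  0-simplices (5): [v_0], [v_1], [v_2], [v_3], [v_4]
  1-simplices (9): [v_0,v_2], [v_0,v_3], [v_0,v_4], [v_1,v_2], [v_1,v_3], [v_1,v_4], [v_2,v_3], [v_2,v_4], [v_3,v_4]
  2-simplices (6): [v_0,v_2,v_3], [v_0,v_2,v_4], [v_0,v_3,v_4], [v_1,v_2,v_3], [v_1,v_2,v_4], [v_1,v_3,v_4]

giving chain groups C_0 ≅ Z^5, C_1 ≅ Z^9, C_2 ≅ Z^6.

Boundary ∂_1: C_1 → C_0 sends each edge [p,q] (with p < q) to q − p. For instance
  ∂[v_2,v_3] = [v_3] − [v_2].
The 5×9 boundary matrix has rank 4 and Smith normal form diag(1,1,1,1).

The boundary map ∂_2: C_2 → C_1 sends each 2-simplex [p,q,r] to [q,r] − [p,r] + [p,q]. For instance
  ∂[v_0,v_3,v_4] = [v_3,v_4] − [v_0,v_4] + [v_0,v_3],
  ∂[v_0,v_2,v_3] = [v_2,v_3] − [v_0,v_3] + [v_0,v_2].
The resulting 9×6 matrix has rank 5, and its Smith normal form has invariant factors (1,1,1,1,1).

Now H_k = ker ∂_k / im ∂_{k+1}, so:

  H_0: rank C_0 − rank ∂_1 = 5 − 4 = 1, and the invariant factors of ∂_1 are all 1, so H_0 = Z.
  H_1: rank ker ∂_1 − rank ∂_2 = (9 − 4) − 5 = 0, and the invariant factors of ∂_2 are all 1, so H_1 = 0.
  H_2: rank ker ∂_2 − rank ∂_3 = (6 − 5) − 0 = 1, and there is no ∂_3, so H_2 = Z.

As a check, the Euler characteristic is 5 − 9 + 6 = 2, which agrees with 1 − 0 + 1 = 2.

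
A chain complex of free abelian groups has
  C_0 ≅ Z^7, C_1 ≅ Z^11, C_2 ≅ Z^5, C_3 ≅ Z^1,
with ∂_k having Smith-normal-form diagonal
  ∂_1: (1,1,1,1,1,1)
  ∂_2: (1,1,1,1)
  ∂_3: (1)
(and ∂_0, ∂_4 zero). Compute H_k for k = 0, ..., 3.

H_0 ≅ Z,  H_1 ≅ Z,  H_2 = 0,  H_3 = 0.

H_0: b_0 = 7 − 0 − 6 = 1; torsion from ∂_1 factors > 1: none. So H_0 ≅ Z.
H_1: b_1 = 11 − 6 − 4 = 1; torsion from ∂_2 factors > 1: none. So H_1 ≅ Z.
H_2: b_2 = 5 − 4 − 1 = 0; torsion from ∂_3 factors > 1: none. So H_2 ≅ 0.
H_3: b_3 = 1 − 1 − 0 = 0; torsion from ∂_4 factors > 1: none. So H_3 ≅ 0.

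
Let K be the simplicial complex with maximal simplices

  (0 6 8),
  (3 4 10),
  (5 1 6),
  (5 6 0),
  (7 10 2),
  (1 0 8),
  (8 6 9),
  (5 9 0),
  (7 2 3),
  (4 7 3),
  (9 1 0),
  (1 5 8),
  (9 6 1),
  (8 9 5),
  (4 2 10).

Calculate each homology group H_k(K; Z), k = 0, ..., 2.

H_0 = Z^2,  H_1 = Z ⊕ Z_2,  H_2 = 0.

Take the total order 0 < 1 < 2 < 3 < 4 < 5 < 6 < 7 < 8 < 9 < 10 on the vertex set. Then K (dimension 2) consists of the simplices:

  0-simplices (11): [0], [1], [2], [3], [4], [5], [6], [7], [8], [9], [10]
  1-simplices (25): (25 of them)
  2-simplices (15): [0,1,8], [0,1,9], [0,5,6], [0,5,9], [0,6,8], [1,5,6], [1,5,8], [1,6,9], [2,3,7], [2,4,10], [2,7,10], [3,4,7], [3,4,10], [5,8,9], [6,8,9]

giving chain groups C_0 ≅ Z^11, C_1 ≅ Z^25, C_2 ≅ Z^15.

∂_1: C_1 → C_0 is given by ∂[p,q] = [q] − [p].
As a 11×25 matrix over Z this has rank 9, with invariant factors (1,1,1,1,1,1,1,1,1).

∂_2: C_2 → C_1 acts by ∂[p,q,r] = [q,r] − [p,r] + [p,q]. For instance
  ∂[2,7,10] = [7,10] − [2,10] + [2,7],
  ∂[0,6,8] = [6,8] − [0,8] + [0,6].
As a 25×15 matrix over Z this has rank 15, with invariant factors (1,1,1,1,1,1,1,1,1,1,1,1,1,1,2).

Computing H_k = (kernel of ∂_k) / (image of ∂_{k+1}):

  H_0: rank C_0 − rank ∂_1 = 11 − 9 = 2, and the invariant factors of ∂_1 are all 1, so H_0 = Z^2.
  H_1: rank ker ∂_1 − rank ∂_2 = (25 − 9) − 15 = 1, and ∂_2 has invariant factor 2 > 1, so H_1 = Z ⊕ Z_2.
  H_2: rank ker ∂_2 − rank ∂_3 = (15 − 15) − 0 = 0, and there is no ∂_3, so H_2 = 0.

(K is a triangulation of the disjoint union of the Möbius band and the real projective plane RP^2.)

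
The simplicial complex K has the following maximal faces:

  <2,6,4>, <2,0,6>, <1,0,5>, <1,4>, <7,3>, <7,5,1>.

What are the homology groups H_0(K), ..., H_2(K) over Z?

Fix the vertex order 0 < 1 < 2 < 3 < 4 < 5 < 6 < 7 and write every simplex with vertices in increasing order. Then dim K = 2 and the simplices of K are:

  0-simplices (8): [0], [1], [2], [3], [4], [5], [6], [7]
  1-simplices (12): [0,1], [0,2], [0,5], [0,6], [1,4], [1,5], [1,7], [2,4], [2,6], [3,7], [4,6], [5,7]
  2-simplices (4): [0,1,5], [0,2,6], [1,5,7], [2,4,6]

Hence C_0 ≅ Z^8, C_1 ≅ Z^12, C_2 ≅ Z^4.

∂_1: C_1 → C_0 sends each edge [p,q] (with p < q) to q − p. For instance
  ∂[1,5] = [5] − [1].
This gives a 8×12 integer matrix of rank 7; reducing to Smith normal form yields diagonal entries (1,1,1,1,1,1,1).

∂_2: C_2 → C_1 sends each 2-simplex [p,q,r] to [q,r] − [p,r] + [p,q]. For instance
  ∂[0,2,6] = [2,6] − [0,6] + [0,2],
  ∂[2,4,6] = [4,6] − [2,6] + [2,4].
The resulting 12×4 matrix has rank 4, and its Smith normal form has invariant factors (1,1,1,1).

Reading off H_k = ker ∂_k / im ∂_{k+1}:

  H_0: rank C_0 − rank ∂_1 = 8 − 7 = 1, and the invariant factors of ∂_1 are all 1, so H_0 = Z.
  H_1: rank ker ∂_1 − rank ∂_2 = (12 − 7) − 4 = 1, and the invariant factors of ∂_2 are all 1, so H_1 = Z.
  H_2: rank ker ∂_2 − rank ∂_3 = (4 − 4) − 0 = 0, and there is no ∂_3, so H_2 = 0.

H_0 ≅ Z,  H_1 ≅ Z,  H_2 = 0.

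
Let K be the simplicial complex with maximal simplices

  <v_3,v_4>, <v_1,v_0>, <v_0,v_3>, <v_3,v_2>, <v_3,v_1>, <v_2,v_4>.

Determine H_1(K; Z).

H_1 ≅ Z^2.

We work with the vertex ordering v_0 < v_1 < v_2 < v_3 < v_4. The simplices of K, each written with vertices in increasing order, are:

  0-simplices (5): [v_0], [v_1], [v_2], [v_3], [v_4]
  1-simplices (6): [v_0,v_1], [v_0,v_3], [v_1,v_3], [v_2,v_3], [v_2,v_4], [v_3,v_4]

Hence C_0 ≅ Z^5, C_1 ≅ Z^6.

Boundary ∂_1: C_1 → C_0 maps an edge to its endpoints' difference, ∂[p,q] = q − p.
As a 5×6 matrix over Z this has rank 4, with invariant factors (1,1,1,1).

Computing H_k = (kernel of ∂_k) / (image of ∂_{k+1}):

  H_1: rank ker ∂_1 − rank ∂_2 = (6 − 4) − 0 = 2, and there is no ∂_2, so H_1 ≅ Z^2.

(K is a triangulation of a wedge of 2 circles.)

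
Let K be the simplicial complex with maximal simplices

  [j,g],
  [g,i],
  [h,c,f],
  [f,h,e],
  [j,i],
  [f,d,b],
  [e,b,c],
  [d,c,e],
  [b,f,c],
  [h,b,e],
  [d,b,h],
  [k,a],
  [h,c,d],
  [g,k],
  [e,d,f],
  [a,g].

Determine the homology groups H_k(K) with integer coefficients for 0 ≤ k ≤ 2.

H_0 = Z^2,  H_1 = Z^2 ⊕ Z_2,  H_2 = 0.

Fix the vertex order a < b < c < d < e < f < g < h < i < j < k and write every simplex with vertices in increasing order. Then dim K = 2 and the simplices of K are:

  0-simplices (11): a, b, c, d, e, f, g, h, i, j, k
  1-simplices (21): ag, ak, bc, bd, be, bf, bh, cd, ce, cf, ch, de, df, dh, ef, eh, fh, gi, gj, gk, ij
  2-simplices (10): bce, bcf, bdf, bdh, beh, cde, cdh, cfh, def, efh

Hence C_0 ≅ Z^11, C_1 ≅ Z^21, C_2 ≅ Z^10.

∂_1: C_1 → C_0 is given by ∂[p,q] = [q] − [p]. For instance
  ∂ij = j − i.
The 11×21 boundary matrix has rank 9 and Smith normal form diag(1,1,1,1,1,1,1,1,1).

∂_2: C_2 → C_1 acts by ∂[p,q,r] = [q,r] − [p,r] + [p,q]. For instance
  ∂cde = de − ce + cd,
  ∂beh = eh − bh + be.
This gives a 21×10 integer matrix of rank 10; reducing to Smith normal form yields diagonal entries (1,1,1,1,1,1,1,1,1,2).

Reading off H_k = ker ∂_k / im ∂_{k+1}:

  H_0: rank C_0 − rank ∂_1 = 11 − 9 = 2, and the invariant factors of ∂_1 are all 1, so H_0 = Z^2.
  H_1: rank ker ∂_1 − rank ∂_2 = (21 − 9) − 10 = 2, and ∂_2 has invariant factor 2 > 1, so H_1 = Z^2 ⊕ Z_2.
  H_2: rank ker ∂_2 − rank ∂_3 = (10 − 10) − 0 = 0, and there is no ∂_3, so H_2 = 0.

(K is a triangulation of the disjoint union of the real projective plane RP^2 and a wedge of 2 circles.)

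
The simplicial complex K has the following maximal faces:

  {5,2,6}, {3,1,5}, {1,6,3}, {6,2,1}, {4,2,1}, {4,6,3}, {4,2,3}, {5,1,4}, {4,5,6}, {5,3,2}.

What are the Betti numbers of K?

We work with the vertex ordering 1 < 2 < 3 < 4 < 5 < 6. The simplices of K, each written with vertices in increasing order, are:

  0-simplices (6): [1], [2], [3], [4], [5], [6]
  1-simplices (15): [1,2], [1,3], [1,4], [1,5], [1,6], [2,3], [2,4], [2,5], [2,6], [3,4], [3,5], [3,6], [4,5], [4,6], [5,6]
  2-simplices (10): [1,2,4], [1,2,6], [1,3,5], [1,3,6], [1,4,5], [2,3,4], [2,3,5], [2,5,6], [3,4,6], [4,5,6]

giving chain groups C_0 ≅ Z^6, C_1 ≅ Z^15, C_2 ≅ Z^10.

∂_1: C_1 → C_0 sends each edge [p,q] (with p < q) to q − p.
As a 6×15 matrix over Z this has rank 5, with invariant factors (1,1,1,1,1).

∂_2: C_2 → C_1 acts by ∂[p,q,r] = [q,r] − [p,r] + [p,q]. For instance
  ∂[1,3,6] = [3,6] − [1,6] + [1,3],
  ∂[1,4,5] = [4,5] − [1,5] + [1,4].
The resulting 15×10 matrix has rank 10, and its Smith normal form has invariant factors (1,1,1,1,1,1,1,1,1,2).

Computing H_k = (kernel of ∂_k) / (image of ∂_{k+1}):

  H_0: rank C_0 − rank ∂_1 = 6 − 5 = 1, and the invariant factors of ∂_1 are all 1, so H_0 ≅ Z.
  H_1: rank ker ∂_1 − rank ∂_2 = (15 − 5) − 10 = 0, and ∂_2 has invariant factor 2 > 1, so H_1 ≅ Z/2.
  H_2: rank ker ∂_2 − rank ∂_3 = (10 − 10) − 0 = 0, and there is no ∂_3, so H_2 ≅ 0.

As a check, the Euler characteristic is 6 − 15 + 10 = 1, which agrees with 1 − 0 + 0 = 1.
(K is a triangulation of the real projective plane RP^2.)

Hence the Betti numbers are b_0 = 1, b_1 = 0, b_2 = 0.

b_0 = 1, b_1 = 0, b_2 = 0.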